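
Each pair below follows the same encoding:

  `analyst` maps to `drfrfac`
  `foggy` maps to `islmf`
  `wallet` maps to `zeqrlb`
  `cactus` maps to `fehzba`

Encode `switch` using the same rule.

In analyst: a→d is +3, n→r is +4, a→f is +5, l→r is +6 — the shift increases by 1 each position. The shift increases by 1 at each position, starting from +3: 3, 4, 5, ….
For switch: s+3=v, w+4=a, i+5=n, t+6=z, c+7=j, h+8=p.

vanzjp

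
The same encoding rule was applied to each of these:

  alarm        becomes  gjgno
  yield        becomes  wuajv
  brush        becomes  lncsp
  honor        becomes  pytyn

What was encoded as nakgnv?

a(0)→g(6) and l(11)→j(9) fit y≡5x+6 (mod 26); the inverse of 5 mod 26 is 21. Each letter's alphabet position (a=0..z=25) is mapped through 5·x+6 mod 26 — an affine cipher.
Reversing it on nakgnv: n(13)→21·(13−6)≡17=r; a(0)→21·(0−6)≡4=e; k(10)→21·(10−6)≡6=g; g(6)→21·(6−6)≡0=a; n(13)→21·(13−6)≡17=r; v(21)→21·(21−6)≡3=d (all mod 26).

regard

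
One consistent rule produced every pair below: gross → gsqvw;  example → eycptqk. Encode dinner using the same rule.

In gross: g→g is +0, r→s is +1, o→q is +2, s→v is +3 — the shift increases by 1 each position. The shift increases by 1 at each position, starting from +0: 0, 1, 2, ….
On dinner: d+0=d, i+1=j, n+2=p, n+3=q, e+4=i, r+5=w.

djpqiw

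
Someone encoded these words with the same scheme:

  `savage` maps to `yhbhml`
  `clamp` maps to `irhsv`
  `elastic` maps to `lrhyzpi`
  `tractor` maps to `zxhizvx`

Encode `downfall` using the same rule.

The shift depends on letter class: consonant s→y is +6, but vowel a→h is +7. Vowels shift forward by 7 and consonants shift forward by 6.
On downfall: d(cons)+6=j, o(vowel)+7=v, w(cons)+6=c, n(cons)+6=t, f(cons)+6=l, a(vowel)+7=h, l(cons)+6=r, l(cons)+6=r.

jvctlhrr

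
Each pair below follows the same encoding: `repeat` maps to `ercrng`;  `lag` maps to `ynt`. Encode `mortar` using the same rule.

zbegne

Every letter moves 13 places later in the alphabet, wrapping around z→a.
On mortar: m+13=z, o+13=b, r+13=e, t+13=g, a+13=n, r+13=e.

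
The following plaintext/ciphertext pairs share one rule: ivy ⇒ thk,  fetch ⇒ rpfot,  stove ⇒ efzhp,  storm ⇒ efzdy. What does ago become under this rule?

lsz

The rule splits by letter class: vowels +11, consonants +12.
On ago: a(vowel)+11=l, g(cons)+12=s, o(vowel)+11=z.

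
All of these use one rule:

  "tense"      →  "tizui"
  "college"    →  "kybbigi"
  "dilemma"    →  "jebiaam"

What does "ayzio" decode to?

money

This is an affine cipher: with a=0,…,z=25, each position x becomes (25x+12) mod 26.
Undoing it on ayzio: a(0)→25·(0−12)≡12=m; y(24)→25·(24−12)≡14=o; z(25)→25·(25−12)≡13=n; i(8)→25·(8−12)≡4=e; o(14)→25·(14−12)≡24=y (all mod 26).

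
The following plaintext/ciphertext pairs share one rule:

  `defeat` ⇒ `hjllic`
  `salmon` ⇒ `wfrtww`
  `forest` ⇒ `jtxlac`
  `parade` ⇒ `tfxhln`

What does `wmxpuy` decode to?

In defeat: d→h is +4, e→j is +5, f→l is +6, e→l is +7 — the shift increases by 1 each position. Letter i (0-indexed) is shifted by i+4, so successive shifts are 4, 5, 6, ….
Undoing it on wmxpuy: w−4=s, m−5=h, x−6=r, p−7=i, u−8=m, y−9=p.

shrimp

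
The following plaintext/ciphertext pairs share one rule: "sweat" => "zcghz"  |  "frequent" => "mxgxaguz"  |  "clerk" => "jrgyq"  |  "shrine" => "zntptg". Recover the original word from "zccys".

swarm

Shifts by position in sweat: pos 0: s→z (+7), pos 1: w→c (+6), pos 2: e→g (+2), pos 3: a→h (+7), pos 4: t→z (+6) — repeating every 3. The shifts repeat in a cycle of length 3: positions 0,1,… shift by +7, +6, +2, then the pattern repeats.
Undoing it on zccys: z−7=s, c−6=w, c−2=a, y−7=r, s−6=m.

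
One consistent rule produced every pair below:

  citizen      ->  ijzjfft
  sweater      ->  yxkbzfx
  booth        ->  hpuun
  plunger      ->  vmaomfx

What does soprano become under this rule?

ypvsgou

Shifts by position in citizen: pos 0: c→i (+6), pos 1: i→j (+1), pos 2: t→z (+6), pos 3: i→j (+1) — repeating every 2. The shifts repeat in a cycle of length 2: positions 0,1,… shift by +6, +1, then the pattern repeats.
Applying it to soprano: s+6=y, o+1=p, p+6=v, r+1=s, a+6=g, n+1=o, o+6=u.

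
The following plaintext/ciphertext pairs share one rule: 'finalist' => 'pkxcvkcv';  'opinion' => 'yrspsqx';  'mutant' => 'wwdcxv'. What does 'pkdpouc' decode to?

Shifts by position in finalist: pos 0: f→p (+10), pos 1: i→k (+2), pos 2: n→x (+10), pos 3: a→c (+2) — repeating every 2. The shifts repeat in a cycle of length 2: positions 0,1,… shift by +10, +2, then the pattern repeats.
Decoding pkdpouc: p−10=f, k−2=i, d−10=t, p−2=n, o−10=e, u−2=s, c−10=s.

fitness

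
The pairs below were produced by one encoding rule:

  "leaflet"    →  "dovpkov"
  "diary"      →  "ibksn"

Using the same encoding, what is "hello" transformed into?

yvvor

Read the word backwards and shift each letter +10.
Applying it to hello: reverse → olleh; then shift: o+10=y, l+10=v, l+10=v, e+10=o, h+10=r.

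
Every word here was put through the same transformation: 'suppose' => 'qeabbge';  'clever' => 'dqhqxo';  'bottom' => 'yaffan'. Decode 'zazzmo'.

The output letters match the input read backwards, each shifted +12: suppose reversed is esoppus. Two steps: reverse the string, then apply a Caesar shift of +12.
Decoding zazzmo: shift back: z−12=n, a−12=o, z−12=n, z−12=n, m−12=a, o−12=c → nonnac; then reverse → cannon.

cannon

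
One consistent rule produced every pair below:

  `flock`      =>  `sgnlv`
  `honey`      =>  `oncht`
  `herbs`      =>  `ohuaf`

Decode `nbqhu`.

outer

f(5)→s(18) and l(11)→g(6) fit y≡11x+15 (mod 26); the inverse of 11 mod 26 is 19. Each letter's alphabet position (a=0..z=25) is mapped through 11·x+15 mod 26 — an affine cipher.
Undoing it on nbqhu: n(13)→19·(13−15)≡14=o; b(1)→19·(1−15)≡20=u; q(16)→19·(16−15)≡19=t; h(7)→19·(7−15)≡4=e; u(20)→19·(20−15)≡17=r (all mod 26).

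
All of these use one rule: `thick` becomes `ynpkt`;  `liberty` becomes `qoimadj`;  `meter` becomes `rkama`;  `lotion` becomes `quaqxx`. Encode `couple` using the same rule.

In thick: t→y is +5, h→n is +6, i→p is +7, c→k is +8 — the shift increases by 1 each position. The shift increases by 1 at each position, starting from +5: 5, 6, 7, ….
On couple: c+5=h, o+6=u, u+7=b, p+8=x, l+9=u, e+10=o.

hubxuo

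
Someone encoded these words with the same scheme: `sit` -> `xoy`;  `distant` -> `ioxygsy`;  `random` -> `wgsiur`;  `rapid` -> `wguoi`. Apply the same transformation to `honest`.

muskxy

The shift depends on letter class: consonant s→x is +5, but vowel i→o is +6. The rule splits by letter class: vowels +6, consonants +5.
For honest: h(cons)+5=m, o(vowel)+6=u, n(cons)+5=s, e(vowel)+6=k, s(cons)+5=x, t(cons)+5=y.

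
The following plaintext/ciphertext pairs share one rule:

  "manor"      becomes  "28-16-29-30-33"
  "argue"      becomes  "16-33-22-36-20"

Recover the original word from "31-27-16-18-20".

m is letter #13 and maps to 28: an offset of 15. The number is (letter's place in the alphabet, a=1) + 15.
Undoing it on 31-27-16-18-20: 31→(31−15)÷1=16=p, 27→(27−15)÷1=12=l, 16→(16−15)÷1=1=a, 18→(18−15)÷1=3=c, 20→(20−15)÷1=5=e.

place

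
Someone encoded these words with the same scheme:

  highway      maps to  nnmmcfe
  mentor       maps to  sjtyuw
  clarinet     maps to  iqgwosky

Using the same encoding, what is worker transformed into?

Shifts by position in highway: pos 0: h→n (+6), pos 1: i→n (+5), pos 2: g→m (+6), pos 3: h→m (+5) — repeating every 2. The shifts repeat in a cycle of length 2: positions 0,1,… shift by +6, +5, then the pattern repeats.
On worker: w+6=c, o+5=t, r+6=x, k+5=p, e+6=k, r+5=w.

ctxpkw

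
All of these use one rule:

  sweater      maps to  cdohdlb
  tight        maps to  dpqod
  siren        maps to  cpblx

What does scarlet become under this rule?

cjkyvld

Shifts by position in sweater: pos 0: s→c (+10), pos 1: w→d (+7), pos 2: e→o (+10), pos 3: a→h (+7) — repeating every 2. It's a Vigenère-style cipher with numeric key [10,7]: position i shifts by key[i mod 2].
For scarlet: s+10=c, c+7=j, a+10=k, r+7=y, l+10=v, e+7=l, t+10=d.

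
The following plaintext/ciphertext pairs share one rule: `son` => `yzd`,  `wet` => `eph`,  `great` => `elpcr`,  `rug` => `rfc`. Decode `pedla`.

The output letters match the input read backwards, each shifted +11: son reversed is nos. Two steps: reverse the string, then apply a Caesar shift of +11.
Decoding pedla: shift back: p−11=e, e−11=t, d−11=s, l−11=a, a−11=p → etsap; then reverse → paste.

paste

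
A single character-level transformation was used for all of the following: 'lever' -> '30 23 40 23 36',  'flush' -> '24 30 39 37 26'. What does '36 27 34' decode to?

Each letter is replaced by its alphabet position (a=1..z=26) + 18.
Reversing it on 36 27 34: 36→(36−18)÷1=18=r, 27→(27−18)÷1=9=i, 34→(34−18)÷1=16=p.

rip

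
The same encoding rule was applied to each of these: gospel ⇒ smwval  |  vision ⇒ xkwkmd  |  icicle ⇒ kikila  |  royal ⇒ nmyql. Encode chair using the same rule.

g(6)→s(18) and o(14)→m(12) fit y≡9x+16 (mod 26); the inverse of 9 mod 26 is 3. This is an affine cipher: with a=0,…,z=25, each position x becomes (9x+16) mod 26.
On chair: c(2)→9·2+16≡8=i; h(7)→9·7+16≡1=b; a(0)→9·0+16≡16=q; i(8)→9·8+16≡10=k; r(17)→9·17+16≡13=n (all mod 26).

ibqkn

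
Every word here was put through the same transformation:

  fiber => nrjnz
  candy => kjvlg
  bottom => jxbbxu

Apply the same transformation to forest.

nxznab

Vowels shift forward by 9 and consonants shift forward by 8.
Applying it to forest: f(cons)+8=n, o(vowel)+9=x, r(cons)+8=z, e(vowel)+9=n, s(cons)+8=a, t(cons)+8=b.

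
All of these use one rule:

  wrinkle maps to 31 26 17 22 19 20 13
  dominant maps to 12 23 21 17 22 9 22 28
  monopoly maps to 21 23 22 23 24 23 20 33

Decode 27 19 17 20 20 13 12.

w is letter #23 and maps to 31: an offset of 8. The number is (letter's place in the alphabet, a=1) + 8.
Reversing it on 27 19 17 20 20 13 12: 27→(27−8)÷1=19=s, 19→(19−8)÷1=11=k, 17→(17−8)÷1=9=i, 20→(20−8)÷1=12=l, 20→(20−8)÷1=12=l, 13→(13−8)÷1=5=e, 12→(12−8)÷1=4=d.

skilled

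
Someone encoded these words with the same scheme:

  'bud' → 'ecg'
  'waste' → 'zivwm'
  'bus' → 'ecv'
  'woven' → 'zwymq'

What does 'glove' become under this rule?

jowym

The shift depends on letter class: consonant b→e is +3, but vowel u→c is +8. Two shifts are in play — +8 for a/e/i/o/u, +3 for every other letter.
On glove: g(cons)+3=j, l(cons)+3=o, o(vowel)+8=w, v(cons)+3=y, e(vowel)+8=m.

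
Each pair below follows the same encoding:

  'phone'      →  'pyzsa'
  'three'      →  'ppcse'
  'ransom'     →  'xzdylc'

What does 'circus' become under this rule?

The output letters match the input read backwards, each shifted +11: phone reversed is enohp. The word is reversed, then every letter is shifted forward by 11.
Applying it to circus: reverse → sucric; then shift: s+11=d, u+11=f, c+11=n, r+11=c, i+11=t, c+11=n.

dfnctn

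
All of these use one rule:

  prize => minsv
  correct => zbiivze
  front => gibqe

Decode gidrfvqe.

fragment

Treating letters as 0–25, the rule is x ↦ 11x + 3 (mod 26).
Decoding gidrfvqe: g(6)→19·(6−3)≡5=f; i(8)→19·(8−3)≡17=r; d(3)→19·(3−3)≡0=a; r(17)→19·(17−3)≡6=g; f(5)→19·(5−3)≡12=m; v(21)→19·(21−3)≡4=e; q(16)→19·(16−3)≡13=n; e(4)→19·(4−3)≡19=t (all mod 26).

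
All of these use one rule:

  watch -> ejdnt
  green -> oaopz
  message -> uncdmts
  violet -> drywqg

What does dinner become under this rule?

lrxyqe

The shift increases by 1 at each position, starting from +8: 8, 9, 10, ….
For dinner: d+8=l, i+9=r, n+10=x, n+11=y, e+12=q, r+13=e.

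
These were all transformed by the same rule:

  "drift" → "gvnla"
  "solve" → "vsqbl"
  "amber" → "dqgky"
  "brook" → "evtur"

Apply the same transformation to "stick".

vxnir

The shift increases by 1 at each position, starting from +3: 3, 4, 5, ….
On stick: s+3=v, t+4=x, i+5=n, c+6=i, k+7=r.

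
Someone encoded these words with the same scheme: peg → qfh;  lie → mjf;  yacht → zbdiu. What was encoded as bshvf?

argue

This is a Caesar cipher with shift 1.
Reversing it on bshvf: b−1=a, s−1=r, h−1=g, v−1=u, f−1=e.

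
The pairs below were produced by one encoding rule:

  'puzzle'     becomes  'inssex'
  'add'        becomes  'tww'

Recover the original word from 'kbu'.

rib

Each letter is shifted forward by 19 in the alphabet (a Caesar shift of +19).
Decoding kbu: k−19=r, b−19=i, u−19=b.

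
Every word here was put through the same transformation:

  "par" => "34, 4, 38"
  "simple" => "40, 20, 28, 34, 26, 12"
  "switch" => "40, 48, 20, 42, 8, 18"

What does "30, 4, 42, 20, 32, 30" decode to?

nation

With a=1..z=26, the number is 2·pos + 2.
Reversing it on 30, 4, 42, 20, 32, 30: 30→(30−2)÷2=14=n, 4→(4−2)÷2=1=a, 42→(42−2)÷2=20=t, 20→(20−2)÷2=9=i, 32→(32−2)÷2=15=o, 30→(30−2)÷2=14=n.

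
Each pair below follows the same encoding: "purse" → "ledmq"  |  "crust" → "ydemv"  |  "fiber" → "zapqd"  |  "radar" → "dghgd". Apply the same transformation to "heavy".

p(15)→l(11) and u(20)→e(4) fit y≡9x+6 (mod 26); the inverse of 9 mod 26 is 3. This is an affine cipher: with a=0,…,z=25, each position x becomes (9x+6) mod 26.
On heavy: h(7)→9·7+6≡17=r; e(4)→9·4+6≡16=q; a(0)→9·0+6≡6=g; v(21)→9·21+6≡13=n; y(24)→9·24+6≡14=o (all mod 26).

rqgno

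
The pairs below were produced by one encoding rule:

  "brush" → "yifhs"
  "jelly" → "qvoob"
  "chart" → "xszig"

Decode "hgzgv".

state

Each pair mirrors across the alphabet (b↔y, r↔i, u↔f): positions sum to 25. Letters are reflected about the middle of the alphabet (position → 25−position): Atbash.
Decoding hgzgv: h↔s, g↔t, z↔a, g↔t, v↔e.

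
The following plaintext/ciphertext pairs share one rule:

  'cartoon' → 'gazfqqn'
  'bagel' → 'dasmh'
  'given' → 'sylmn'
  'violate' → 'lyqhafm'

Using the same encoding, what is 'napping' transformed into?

nattyns

c(2)→g(6) and a(0)→a(0) fit y≡3x+0 (mod 26); the inverse of 3 mod 26 is 9. This is an affine cipher: with a=0,…,z=25, each position x becomes (3x+0) mod 26.
On napping: n(13)→3·13+0≡13=n; a(0)→3·0+0≡0=a; p(15)→3·15+0≡19=t; p(15)→3·15+0≡19=t; i(8)→3·8+0≡24=y; n(13)→3·13+0≡13=n; g(6)→3·6+0≡18=s (all mod 26).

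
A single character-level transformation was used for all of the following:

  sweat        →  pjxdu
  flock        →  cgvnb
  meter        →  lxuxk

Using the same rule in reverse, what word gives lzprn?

This is an affine cipher: with a=0,…,z=25, each position x becomes (5x+3) mod 26.
Decoding lzprn: l(11)→21·(11−3)≡12=m; z(25)→21·(25−3)≡20=u; p(15)→21·(15−3)≡18=s; r(17)→21·(17−3)≡8=i; n(13)→21·(13−3)≡2=c (all mod 26).

music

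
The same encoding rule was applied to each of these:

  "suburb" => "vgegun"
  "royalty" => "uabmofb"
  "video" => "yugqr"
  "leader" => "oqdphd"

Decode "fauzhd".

corner

Shifts by position in suburb: pos 0: s→v (+3), pos 1: u→g (+12), pos 2: b→e (+3), pos 3: u→g (+12) — repeating every 2. The shifts repeat in a cycle of length 2: positions 0,1,… shift by +3, +12, then the pattern repeats.
Decoding fauzhd: f−3=c, a−12=o, u−3=r, z−12=n, h−3=e, d−12=r.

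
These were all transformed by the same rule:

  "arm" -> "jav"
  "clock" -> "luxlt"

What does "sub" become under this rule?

bdk

Compare letters: a→j is +9, r→a is +9, m→v is +9 — a constant shift. Each letter is shifted forward by 9 in the alphabet (a Caesar shift of +9).
On sub: s+9=b, u+9=d, b+9=k.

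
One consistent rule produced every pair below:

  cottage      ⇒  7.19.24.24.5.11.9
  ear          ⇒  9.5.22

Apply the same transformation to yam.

29.5.17

c is letter #3 and maps to 7: an offset of 4. Letters become their 1-based position plus 4 (so a→5, b→6, …).
On yam: y=25→29, a=1→5, m=13→17.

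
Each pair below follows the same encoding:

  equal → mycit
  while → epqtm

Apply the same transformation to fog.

nwo

Compare letters: e→m is +8, q→y is +8, u→c is +8 — a constant shift. Each letter is shifted forward by 8 in the alphabet (a Caesar shift of +8).
For fog: f+8=n, o+8=w, g+8=o.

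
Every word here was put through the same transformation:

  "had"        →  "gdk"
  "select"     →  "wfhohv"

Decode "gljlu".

The output letters match the input read backwards, each shifted +3: had reversed is dah. Two steps: reverse the string, then apply a Caesar shift of +3.
Decoding gljlu: shift back: g−3=d, l−3=i, j−3=g, l−3=i, u−3=r → digir; then reverse → rigid.

rigid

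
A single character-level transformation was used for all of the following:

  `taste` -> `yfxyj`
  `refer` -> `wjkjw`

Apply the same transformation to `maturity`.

Each letter is shifted forward by 5 in the alphabet (a Caesar shift of +5).
Applying it to maturity: m+5=r, a+5=f, t+5=y, u+5=z, r+5=w, i+5=n, t+5=y, y+5=d.

rfyzwnyd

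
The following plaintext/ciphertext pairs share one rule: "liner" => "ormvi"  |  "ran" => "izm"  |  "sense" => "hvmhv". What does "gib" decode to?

Each letter is replaced by its mirror in the alphabet: a↔z, b↔y, c↔x, and so on (the Atbash cipher).
Reversing it on gib: g↔t, i↔r, b↔y.

try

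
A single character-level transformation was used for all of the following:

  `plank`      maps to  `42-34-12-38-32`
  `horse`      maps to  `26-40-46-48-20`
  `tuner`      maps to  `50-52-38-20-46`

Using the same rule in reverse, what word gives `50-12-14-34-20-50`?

p(#16)→42 and l(#12)→34: differences scale by 2, so n = 2·pos + 10. The formula is n = 2×(alphabet index, a=1) + 10.
Undoing it on 50-12-14-34-20-50: 50→(50−10)÷2=20=t, 12→(12−10)÷2=1=a, 14→(14−10)÷2=2=b, 34→(34−10)÷2=12=l, 20→(20−10)÷2=5=e, 50→(50−10)÷2=20=t.

tablet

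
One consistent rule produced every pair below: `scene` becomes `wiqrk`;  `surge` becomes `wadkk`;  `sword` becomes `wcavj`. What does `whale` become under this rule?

The shifts repeat in a cycle of length 3: positions 0,1,… shift by +4, +6, +12, then the pattern repeats.
On whale: w+4=a, h+6=n, a+12=m, l+4=p, e+6=k.

anmpk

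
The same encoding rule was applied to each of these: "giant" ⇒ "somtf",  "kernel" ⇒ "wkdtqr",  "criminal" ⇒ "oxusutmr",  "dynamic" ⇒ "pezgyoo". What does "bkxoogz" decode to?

pelican

Shifts by position in giant: pos 0: g→s (+12), pos 1: i→o (+6), pos 2: a→m (+12), pos 3: n→t (+6) — repeating every 2. It's a Vigenère-style cipher with numeric key [12,6]: position i shifts by key[i mod 2].
Undoing it on bkxoogz: b−12=p, k−6=e, x−12=l, o−6=i, o−12=c, g−6=a, z−12=n.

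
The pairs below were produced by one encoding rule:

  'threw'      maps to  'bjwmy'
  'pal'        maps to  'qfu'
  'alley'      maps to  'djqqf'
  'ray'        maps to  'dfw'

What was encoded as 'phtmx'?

shock

The output letters match the input read backwards, each shifted +5: threw reversed is werht. The word is reversed, then every letter is shifted forward by 5.
Decoding phtmx: shift back: p−5=k, h−5=c, t−5=o, m−5=h, x−5=s → kcohs; then reverse → shock.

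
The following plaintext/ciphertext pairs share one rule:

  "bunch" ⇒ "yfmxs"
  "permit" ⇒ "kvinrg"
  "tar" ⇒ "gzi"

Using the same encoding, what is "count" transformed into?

Letters are reflected about the middle of the alphabet (position → 25−position): Atbash.
On count: c↔x, o↔l, u↔f, n↔m, t↔g.

xlfmg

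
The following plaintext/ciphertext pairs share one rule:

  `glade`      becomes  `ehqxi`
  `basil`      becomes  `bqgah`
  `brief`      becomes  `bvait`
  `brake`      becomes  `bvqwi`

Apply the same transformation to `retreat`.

g(6)→e(4) and l(11)→h(7) fit y≡11x+16 (mod 26); the inverse of 11 mod 26 is 19. This is an affine cipher: with a=0,…,z=25, each position x becomes (11x+16) mod 26.
Applying it to retreat: r(17)→11·17+16≡21=v; e(4)→11·4+16≡8=i; t(19)→11·19+16≡17=r; r(17)→11·17+16≡21=v; e(4)→11·4+16≡8=i; a(0)→11·0+16≡16=q; t(19)→11·19+16≡17=r (all mod 26).

virviqr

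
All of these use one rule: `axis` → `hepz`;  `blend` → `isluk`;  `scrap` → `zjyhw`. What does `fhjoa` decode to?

Compare letters: a→h is +7, x→e is +7, i→p is +7 — a constant shift. It's a constant shift of +7 (ROT7).
Decoding fhjoa: f−7=y, h−7=a, j−7=c, o−7=h, a−7=t.

yacht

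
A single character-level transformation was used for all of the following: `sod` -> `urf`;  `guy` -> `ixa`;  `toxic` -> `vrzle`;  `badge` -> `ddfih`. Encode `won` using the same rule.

yrp

The rule splits by letter class: vowels +3, consonants +2.
Applying it to won: w(cons)+2=y, o(vowel)+3=r, n(cons)+2=p.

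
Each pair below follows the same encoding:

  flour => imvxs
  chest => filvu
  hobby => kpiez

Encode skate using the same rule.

Shifts by position in flour: pos 0: f→i (+3), pos 1: l→m (+1), pos 2: o→v (+7), pos 3: u→x (+3), pos 4: r→s (+1) — repeating every 3. A repeating key of period 3 is used — shifts +3, +1, +7 over and over.
On skate: s+3=v, k+1=l, a+7=h, t+3=w, e+1=f.

vlhwf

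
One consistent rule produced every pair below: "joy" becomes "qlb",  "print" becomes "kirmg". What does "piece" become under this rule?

Letters are reflected about the middle of the alphabet (position → 25−position): Atbash.
On piece: p↔k, i↔r, e↔v, c↔x, e↔v.

krvxv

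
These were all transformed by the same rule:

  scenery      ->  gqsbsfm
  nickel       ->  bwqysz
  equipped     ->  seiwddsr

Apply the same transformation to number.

Compare letters: s→g is +14, c→q is +14, e→s is +14 — a constant shift. Every letter moves 14 places later in the alphabet, wrapping around z→a.
Applying it to number: n+14=b, u+14=i, m+14=a, b+14=p, e+14=s, r+14=f.

biapsf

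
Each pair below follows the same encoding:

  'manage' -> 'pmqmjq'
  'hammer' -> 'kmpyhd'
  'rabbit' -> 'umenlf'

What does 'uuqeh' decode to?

It's a Vigenère-style cipher with numeric key [3,12]: position i shifts by key[i mod 2].
Undoing it on uuqeh: u−3=r, u−12=i, q−3=n, e−12=s, h−3=e.

rinse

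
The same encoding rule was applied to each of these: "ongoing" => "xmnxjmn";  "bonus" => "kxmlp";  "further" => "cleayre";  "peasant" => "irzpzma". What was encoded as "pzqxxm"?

o(14)→x(23) and n(13)→m(12) fit y≡11x+25 (mod 26); the inverse of 11 mod 26 is 19. This is an affine cipher: with a=0,…,z=25, each position x becomes (11x+25) mod 26.
Undoing it on pzqxxm: p(15)→19·(15−25)≡18=s; z(25)→19·(25−25)≡0=a; q(16)→19·(16−25)≡11=l; x(23)→19·(23−25)≡14=o; x(23)→19·(23−25)≡14=o; m(12)→19·(12−25)≡13=n (all mod 26).

saloon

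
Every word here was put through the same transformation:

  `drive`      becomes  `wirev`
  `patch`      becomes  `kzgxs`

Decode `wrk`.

dip

Each pair mirrors across the alphabet (d↔w, r↔i, i↔r): positions sum to 25. Each letter is replaced by its mirror in the alphabet: a↔z, b↔y, c↔x, and so on (the Atbash cipher).
Decoding wrk: w↔d, r↔i, k↔p.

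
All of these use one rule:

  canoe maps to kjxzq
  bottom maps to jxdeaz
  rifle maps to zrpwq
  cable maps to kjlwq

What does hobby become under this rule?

In canoe: c→k is +8, a→j is +9, n→x is +10, o→z is +11 — the shift increases by 1 each position. Letter i (0-indexed) is shifted by i+8, so successive shifts are 8, 9, 10, ….
Applying it to hobby: h+8=p, o+9=x, b+10=l, b+11=m, y+12=k.

pxlmk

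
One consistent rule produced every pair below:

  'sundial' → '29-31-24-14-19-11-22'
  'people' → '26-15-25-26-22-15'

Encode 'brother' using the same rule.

12-28-25-30-18-15-28

Letters become their 1-based position plus 10 (so a→11, b→12, …).
For brother: b=2→12, r=18→28, o=15→25, t=20→30, h=8→18, e=5→15, r=18→28.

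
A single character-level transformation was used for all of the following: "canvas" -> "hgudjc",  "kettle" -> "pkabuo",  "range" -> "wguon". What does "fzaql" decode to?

attic

In canvas: c→h is +5, a→g is +6, n→u is +7, v→d is +8 — the shift increases by 1 each position. The shift increases by 1 at each position, starting from +5: 5, 6, 7, ….
Decoding fzaql: f−5=a, z−6=t, a−7=t, q−8=i, l−9=c.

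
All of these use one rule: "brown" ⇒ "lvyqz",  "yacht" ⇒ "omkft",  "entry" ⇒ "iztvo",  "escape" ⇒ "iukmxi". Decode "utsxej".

This is an affine cipher: with a=0,…,z=25, each position x becomes (25x+12) mod 26.
Reversing it on utsxej: u(20)→25·(20−12)≡18=s; t(19)→25·(19−12)≡19=t; s(18)→25·(18−12)≡20=u; x(23)→25·(23−12)≡15=p; e(4)→25·(4−12)≡8=i; j(9)→25·(9−12)≡3=d (all mod 26).

stupid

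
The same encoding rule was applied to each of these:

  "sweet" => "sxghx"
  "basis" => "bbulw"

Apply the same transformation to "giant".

gjcqx

In sweet: s→s is +0, w→x is +1, e→g is +2, e→h is +3 — the shift increases by 1 each position. Each letter shifts forward by its position index (0, 1, 2, …) — the shift grows by one for each successive letter.
Applying it to giant: g+0=g, i+1=j, a+2=c, n+3=q, t+4=x.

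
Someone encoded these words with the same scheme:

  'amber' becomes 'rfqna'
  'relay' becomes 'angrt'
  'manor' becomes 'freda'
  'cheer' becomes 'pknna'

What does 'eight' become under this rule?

njlky

a(0)→r(17) and m(12)→f(5) fit y≡25x+17 (mod 26); the inverse of 25 mod 26 is 25. Treating letters as 0–25, the rule is x ↦ 25x + 17 (mod 26).
Applying it to eight: e(4)→25·4+17≡13=n; i(8)→25·8+17≡9=j; g(6)→25·6+17≡11=l; h(7)→25·7+17≡10=k; t(19)→25·19+17≡24=y (all mod 26).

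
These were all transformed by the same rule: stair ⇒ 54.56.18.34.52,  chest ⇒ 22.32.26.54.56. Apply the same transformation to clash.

s(#19)→54 and t(#20)→56: differences scale by 2, so n = 2·pos + 16. With a=1..z=26, the number is 2·pos + 16.
On clash: c=3→22, l=12→40, a=1→18, s=19→54, h=8→32.

22.40.18.54.32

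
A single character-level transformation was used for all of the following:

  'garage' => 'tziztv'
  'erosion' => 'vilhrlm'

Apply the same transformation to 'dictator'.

wrxgzgli

Each pair mirrors across the alphabet (g↔t, a↔z, r↔i): positions sum to 25. This is the alphabet-reversal cipher (Atbash): a becomes z, b becomes y, etc.
For dictator: d↔w, i↔r, c↔x, t↔g, a↔z, t↔g, o↔l, r↔i.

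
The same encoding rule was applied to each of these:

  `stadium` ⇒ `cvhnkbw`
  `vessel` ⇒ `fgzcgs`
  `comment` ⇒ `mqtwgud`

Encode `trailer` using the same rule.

A repeating key of period 3 is used — shifts +10, +2, +7 over and over.
On trailer: t+10=d, r+2=t, a+7=h, i+10=s, l+2=n, e+7=l, r+10=b.

dthsnlb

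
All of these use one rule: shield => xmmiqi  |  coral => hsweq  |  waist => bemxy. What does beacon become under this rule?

giehss

Two shifts are in play — +4 for a/e/i/o/u, +5 for every other letter.
Applying it to beacon: b(cons)+5=g, e(vowel)+4=i, a(vowel)+4=e, c(cons)+5=h, o(vowel)+4=s, n(cons)+5=s.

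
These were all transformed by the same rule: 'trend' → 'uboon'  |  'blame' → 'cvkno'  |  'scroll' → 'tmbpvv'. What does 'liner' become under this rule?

Shifts by position in trend: pos 0: t→u (+1), pos 1: r→b (+10), pos 2: e→o (+10), pos 3: n→o (+1), pos 4: d→n (+10) — repeating every 3. It's a Vigenère-style cipher with numeric key [1,10,10]: position i shifts by key[i mod 3].
For liner: l+1=m, i+10=s, n+10=x, e+1=f, r+10=b.

msxfb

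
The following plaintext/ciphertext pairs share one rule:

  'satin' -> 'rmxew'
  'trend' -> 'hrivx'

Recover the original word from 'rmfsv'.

robin

The output letters match the input read backwards, each shifted +4: satin reversed is nitas. The word is reversed, then every letter is shifted forward by 4.
Reversing it on rmfsv: shift back: r−4=n, m−4=i, f−4=b, s−4=o, v−4=r → nibor; then reverse → robin.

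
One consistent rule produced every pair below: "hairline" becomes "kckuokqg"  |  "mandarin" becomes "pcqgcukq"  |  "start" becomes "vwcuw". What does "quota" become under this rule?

The shift depends on letter class: consonant h→k is +3, but vowel a→c is +2. Two shifts are in play — +2 for a/e/i/o/u, +3 for every other letter.
For quota: q(cons)+3=t, u(vowel)+2=w, o(vowel)+2=q, t(cons)+3=w, a(vowel)+2=c.

twqwc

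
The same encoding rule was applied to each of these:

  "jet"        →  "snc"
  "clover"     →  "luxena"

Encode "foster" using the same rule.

Compare letters: j→s is +9, e→n is +9, t→c is +9 — a constant shift. It's a constant shift of +9 (ROT9).
For foster: f+9=o, o+9=x, s+9=b, t+9=c, e+9=n, r+9=a.

oxbcna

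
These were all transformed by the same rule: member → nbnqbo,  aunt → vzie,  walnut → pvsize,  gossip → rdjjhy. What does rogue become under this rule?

odrzb

m(12)→n(13) and e(4)→b(1) fit y≡21x+21 (mod 26); the inverse of 21 mod 26 is 5. This is an affine cipher: with a=0,…,z=25, each position x becomes (21x+21) mod 26.
For rogue: r(17)→21·17+21≡14=o; o(14)→21·14+21≡3=d; g(6)→21·6+21≡17=r; u(20)→21·20+21≡25=z; e(4)→21·4+21≡1=b (all mod 26).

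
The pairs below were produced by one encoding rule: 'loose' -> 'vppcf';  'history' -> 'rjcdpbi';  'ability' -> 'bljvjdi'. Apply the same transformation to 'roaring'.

The shift depends on letter class: consonant l→v is +10, but vowel o→p is +1. The rule splits by letter class: vowels +1, consonants +10.
Applying it to roaring: r(cons)+10=b, o(vowel)+1=p, a(vowel)+1=b, r(cons)+10=b, i(vowel)+1=j, n(cons)+10=x, g(cons)+10=q.

bpbbjxq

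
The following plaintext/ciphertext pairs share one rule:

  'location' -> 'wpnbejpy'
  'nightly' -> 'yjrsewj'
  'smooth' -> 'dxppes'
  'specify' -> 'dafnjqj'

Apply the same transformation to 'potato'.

apebep

The shift depends on letter class: consonant l→w is +11, but vowel o→p is +1. The rule splits by letter class: vowels +1, consonants +11.
For potato: p(cons)+11=a, o(vowel)+1=p, t(cons)+11=e, a(vowel)+1=b, t(cons)+11=e, o(vowel)+1=p.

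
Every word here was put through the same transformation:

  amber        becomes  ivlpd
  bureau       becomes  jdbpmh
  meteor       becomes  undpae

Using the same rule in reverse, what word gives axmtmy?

social

In amber: a→i is +8, m→v is +9, b→l is +10, e→p is +11 — the shift increases by 1 each position. Each letter shifts forward by (position + 8), i.e. 8, 9, 10, … — the shift grows by one for each successive letter.
Reversing it on axmtmy: a−8=s, x−9=o, m−10=c, t−11=i, m−12=a, y−13=l.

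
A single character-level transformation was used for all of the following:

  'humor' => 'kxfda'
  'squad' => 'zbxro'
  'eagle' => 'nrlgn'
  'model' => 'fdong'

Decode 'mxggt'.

fully

h(7)→k(10) and u(20)→x(23) fit y≡25x+17 (mod 26); the inverse of 25 mod 26 is 25. Each letter's alphabet position (a=0..z=25) is mapped through 25·x+17 mod 26 — an affine cipher.
Undoing it on mxggt: m(12)→25·(12−17)≡5=f; x(23)→25·(23−17)≡20=u; g(6)→25·(6−17)≡11=l; g(6)→25·(6−17)≡11=l; t(19)→25·(19−17)≡24=y (all mod 26).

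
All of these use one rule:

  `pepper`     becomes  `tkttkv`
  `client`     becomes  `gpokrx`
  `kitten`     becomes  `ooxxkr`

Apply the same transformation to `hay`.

lgc

Vowels shift forward by 6 and consonants shift forward by 4.
Applying it to hay: h(cons)+4=l, a(vowel)+6=g, y(cons)+4=c.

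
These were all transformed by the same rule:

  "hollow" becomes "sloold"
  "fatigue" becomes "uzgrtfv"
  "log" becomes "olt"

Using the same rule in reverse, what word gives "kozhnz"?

plasma

Letters are reflected about the middle of the alphabet (position → 25−position): Atbash.
Reversing it on kozhnz: k↔p, o↔l, z↔a, h↔s, n↔m, z↔a.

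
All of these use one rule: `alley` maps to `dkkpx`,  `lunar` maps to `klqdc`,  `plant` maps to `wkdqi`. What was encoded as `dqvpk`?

a(0)→d(3) and l(11)→k(10) fit y≡3x+3 (mod 26); the inverse of 3 mod 26 is 9. This is an affine cipher: with a=0,…,z=25, each position x becomes (3x+3) mod 26.
Reversing it on dqvpk: d(3)→9·(3−3)≡0=a; q(16)→9·(16−3)≡13=n; v(21)→9·(21−3)≡6=g; p(15)→9·(15−3)≡4=e; k(10)→9·(10−3)≡11=l (all mod 26).

angel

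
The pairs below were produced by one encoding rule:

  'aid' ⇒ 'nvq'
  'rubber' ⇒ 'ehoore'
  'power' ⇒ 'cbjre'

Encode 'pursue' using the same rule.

chefhr

Compare letters: a→n is +13, i→v is +13, d→q is +13 — a constant shift. This is a Caesar cipher with shift 13.
For pursue: p+13=c, u+13=h, r+13=e, s+13=f, u+13=h, e+13=r.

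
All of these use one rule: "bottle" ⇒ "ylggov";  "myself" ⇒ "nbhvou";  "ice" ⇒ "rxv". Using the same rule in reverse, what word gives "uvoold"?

fellow

Letters are reflected about the middle of the alphabet (position → 25−position): Atbash.
Decoding uvoold: u↔f, v↔e, o↔l, o↔l, l↔o, d↔w.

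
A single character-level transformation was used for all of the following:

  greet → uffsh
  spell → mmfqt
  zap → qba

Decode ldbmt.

slack

The output letters match the input read backwards, each shifted +1: greet reversed is teerg. The word is reversed, then every letter is shifted forward by 1.
Decoding ldbmt: shift back: l−1=k, d−1=c, b−1=a, m−1=l, t−1=s → kcals; then reverse → slack.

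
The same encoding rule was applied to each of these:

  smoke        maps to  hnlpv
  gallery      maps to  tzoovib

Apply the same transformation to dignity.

wrtmrgb

Each pair mirrors across the alphabet (s↔h, m↔n, o↔l): positions sum to 25. Letters are reflected about the middle of the alphabet (position → 25−position): Atbash.
Applying it to dignity: d↔w, i↔r, g↔t, n↔m, i↔r, t↔g, y↔b.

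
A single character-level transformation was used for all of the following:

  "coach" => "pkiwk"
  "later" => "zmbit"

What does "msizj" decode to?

brake

The output letters match the input read backwards, each shifted +8: coach reversed is hcaoc. Two steps: reverse the string, then apply a Caesar shift of +8.
Decoding msizj: shift back: m−8=e, s−8=k, i−8=a, z−8=r, j−8=b → ekarb; then reverse → brake.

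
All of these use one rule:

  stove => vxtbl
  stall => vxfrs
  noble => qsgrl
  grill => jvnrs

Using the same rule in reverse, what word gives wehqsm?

tackle

In stove: s→v is +3, t→x is +4, o→t is +5, v→b is +6 — the shift increases by 1 each position. Letter i (0-indexed) is shifted by i+3, so successive shifts are 3, 4, 5, ….
Decoding wehqsm: w−3=t, e−4=a, h−5=c, q−6=k, s−7=l, m−8=e.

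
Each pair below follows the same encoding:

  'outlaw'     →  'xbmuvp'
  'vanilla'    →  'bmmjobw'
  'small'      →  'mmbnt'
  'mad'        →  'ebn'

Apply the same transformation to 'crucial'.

The output letters match the input read backwards, each shifted +1: outlaw reversed is waltuo. Read the word backwards and shift each letter +1.
For crucial: reverse → laicurc; then shift: l+1=m, a+1=b, i+1=j, c+1=d, u+1=v, r+1=s, c+1=d.

mbjdvsd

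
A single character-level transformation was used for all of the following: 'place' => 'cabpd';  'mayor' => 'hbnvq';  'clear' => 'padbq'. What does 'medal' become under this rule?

hdwba

Each letter's alphabet position (a=0..z=25) is mapped through 7·x+1 mod 26 — an affine cipher.
On medal: m(12)→7·12+1≡7=h; e(4)→7·4+1≡3=d; d(3)→7·3+1≡22=w; a(0)→7·0+1≡1=b; l(11)→7·11+1≡0=a (all mod 26).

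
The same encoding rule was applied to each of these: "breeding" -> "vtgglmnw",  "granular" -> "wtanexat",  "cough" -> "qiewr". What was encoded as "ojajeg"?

statue

Treating letters as 0–25, the rule is x ↦ 21x + 0 (mod 26).
Undoing it on ojajeg: o(14)→5·(14−0)≡18=s; j(9)→5·(9−0)≡19=t; a(0)→5·(0−0)≡0=a; j(9)→5·(9−0)≡19=t; e(4)→5·(4−0)≡20=u; g(6)→5·(6−0)≡4=e (all mod 26).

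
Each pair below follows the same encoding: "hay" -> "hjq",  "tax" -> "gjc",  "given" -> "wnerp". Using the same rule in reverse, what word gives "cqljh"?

The output letters match the input read backwards, each shifted +9: hay reversed is yah. The word is reversed, then every letter is shifted forward by 9.
Undoing it on cqljh: shift back: c−9=t, q−9=h, l−9=c, j−9=a, h−9=y → thcay; then reverse → yacht.

yacht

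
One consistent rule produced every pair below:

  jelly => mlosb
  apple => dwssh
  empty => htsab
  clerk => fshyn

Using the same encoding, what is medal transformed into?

Shifts by position in jelly: pos 0: j→m (+3), pos 1: e→l (+7), pos 2: l→o (+3), pos 3: l→s (+7) — repeating every 2. A repeating key of period 2 is used — shifts +3, +7 over and over.
For medal: m+3=p, e+7=l, d+3=g, a+7=h, l+3=o.

plgho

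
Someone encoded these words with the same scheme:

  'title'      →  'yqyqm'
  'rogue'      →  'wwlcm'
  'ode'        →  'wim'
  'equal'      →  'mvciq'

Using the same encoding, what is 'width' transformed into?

The rule splits by letter class: vowels +8, consonants +5.
For width: w(cons)+5=b, i(vowel)+8=q, d(cons)+5=i, t(cons)+5=y, h(cons)+5=m.

bqiym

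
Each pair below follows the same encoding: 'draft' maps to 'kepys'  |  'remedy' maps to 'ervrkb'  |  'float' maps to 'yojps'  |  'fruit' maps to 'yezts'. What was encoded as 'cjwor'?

d(3)→k(10) and r(17)→e(4) fit y≡7x+15 (mod 26); the inverse of 7 mod 26 is 15. Each letter's alphabet position (a=0..z=25) is mapped through 7·x+15 mod 26 — an affine cipher.
Undoing it on cjwor: c(2)→15·(2−15)≡13=n; j(9)→15·(9−15)≡14=o; w(22)→15·(22−15)≡1=b; o(14)→15·(14−15)≡11=l; r(17)→15·(17−15)≡4=e (all mod 26).

noble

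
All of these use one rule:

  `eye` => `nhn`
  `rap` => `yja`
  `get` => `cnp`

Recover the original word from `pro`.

The output letters match the input read backwards, each shifted +9: eye reversed is eye. Two steps: reverse the string, then apply a Caesar shift of +9.
Decoding pro: shift back: p−9=g, r−9=i, o−9=f → gif; then reverse → fig.

fig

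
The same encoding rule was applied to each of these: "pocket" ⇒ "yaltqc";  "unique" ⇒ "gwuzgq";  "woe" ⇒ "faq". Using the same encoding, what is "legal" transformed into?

The shift depends on letter class: consonant p→y is +9, but vowel o→a is +12. Two shifts are in play — +12 for a/e/i/o/u, +9 for every other letter.
On legal: l(cons)+9=u, e(vowel)+12=q, g(cons)+9=p, a(vowel)+12=m, l(cons)+9=u.

uqpmu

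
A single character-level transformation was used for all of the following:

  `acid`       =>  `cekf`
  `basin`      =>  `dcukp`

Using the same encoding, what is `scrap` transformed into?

uetcr

Compare letters: a→c is +2, c→e is +2, i→k is +2 — a constant shift. Every letter moves 2 places later in the alphabet, wrapping around z→a.
On scrap: s+2=u, c+2=e, r+2=t, a+2=c, p+2=r.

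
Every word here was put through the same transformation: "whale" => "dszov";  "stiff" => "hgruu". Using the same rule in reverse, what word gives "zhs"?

ash

Each pair mirrors across the alphabet (w↔d, h↔s, a↔z): positions sum to 25. This is the alphabet-reversal cipher (Atbash): a becomes z, b becomes y, etc.
Reversing it on zhs: z↔a, h↔s, s↔h.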